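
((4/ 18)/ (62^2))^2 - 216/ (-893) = 64631694557/ 267204177972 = 0.24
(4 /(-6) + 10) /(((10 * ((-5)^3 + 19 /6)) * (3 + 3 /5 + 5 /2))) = -56 /44591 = -0.00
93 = 93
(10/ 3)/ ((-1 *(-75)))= 2/ 45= 0.04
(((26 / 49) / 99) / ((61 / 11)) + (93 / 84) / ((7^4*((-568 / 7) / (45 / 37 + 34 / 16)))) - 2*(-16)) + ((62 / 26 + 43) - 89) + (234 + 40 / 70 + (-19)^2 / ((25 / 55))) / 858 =-6601561212042437 / 633826779505920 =-10.42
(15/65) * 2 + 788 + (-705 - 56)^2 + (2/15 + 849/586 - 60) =66259578761/114270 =579851.04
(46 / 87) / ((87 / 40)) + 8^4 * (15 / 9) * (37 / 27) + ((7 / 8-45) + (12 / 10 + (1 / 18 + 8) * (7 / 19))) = 482273806517 / 51771960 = 9315.35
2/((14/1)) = 1/7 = 0.14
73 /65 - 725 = -47052 /65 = -723.88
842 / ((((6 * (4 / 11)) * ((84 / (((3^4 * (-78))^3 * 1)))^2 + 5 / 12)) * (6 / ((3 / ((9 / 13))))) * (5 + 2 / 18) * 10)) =13.09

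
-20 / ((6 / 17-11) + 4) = 340 / 113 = 3.01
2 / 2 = 1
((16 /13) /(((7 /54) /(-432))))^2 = 139314069504 /8281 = 16823338.91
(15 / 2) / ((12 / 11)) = 55 / 8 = 6.88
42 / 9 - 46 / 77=940 / 231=4.07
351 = 351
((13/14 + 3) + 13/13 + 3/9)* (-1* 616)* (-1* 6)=19448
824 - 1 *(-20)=844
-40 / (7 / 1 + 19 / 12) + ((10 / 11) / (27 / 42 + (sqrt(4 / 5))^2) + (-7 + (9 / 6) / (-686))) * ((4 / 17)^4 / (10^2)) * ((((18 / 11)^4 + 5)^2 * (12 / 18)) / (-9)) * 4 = -735477863526603909625184 / 158112093335621208866775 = -4.65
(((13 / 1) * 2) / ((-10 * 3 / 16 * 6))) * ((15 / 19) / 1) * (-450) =15600 / 19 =821.05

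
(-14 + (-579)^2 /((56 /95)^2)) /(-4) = -3025506121 /12544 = -241191.50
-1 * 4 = -4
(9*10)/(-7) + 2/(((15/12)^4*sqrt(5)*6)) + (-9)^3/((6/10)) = -8595/7 + 256*sqrt(5)/9375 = -1227.80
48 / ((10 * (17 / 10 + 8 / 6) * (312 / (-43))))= -258 / 1183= -0.22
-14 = -14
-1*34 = -34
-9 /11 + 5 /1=46 /11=4.18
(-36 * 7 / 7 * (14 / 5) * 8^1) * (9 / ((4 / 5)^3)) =-14175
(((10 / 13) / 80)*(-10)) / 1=-5 / 52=-0.10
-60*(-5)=300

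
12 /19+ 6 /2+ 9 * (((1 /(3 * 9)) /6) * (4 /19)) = 623 /171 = 3.64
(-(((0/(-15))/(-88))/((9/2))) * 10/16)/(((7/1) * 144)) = 0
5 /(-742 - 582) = -5 /1324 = -0.00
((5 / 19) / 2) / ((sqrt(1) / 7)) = 35 / 38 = 0.92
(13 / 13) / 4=1 / 4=0.25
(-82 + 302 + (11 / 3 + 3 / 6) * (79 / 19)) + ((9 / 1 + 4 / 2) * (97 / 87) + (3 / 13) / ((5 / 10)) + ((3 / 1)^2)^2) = 4742629 / 14326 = 331.05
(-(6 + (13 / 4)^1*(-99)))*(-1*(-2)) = 1263 / 2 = 631.50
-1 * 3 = -3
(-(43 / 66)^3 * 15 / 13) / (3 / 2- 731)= 397535 / 908822772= 0.00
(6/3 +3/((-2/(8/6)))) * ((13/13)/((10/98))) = 0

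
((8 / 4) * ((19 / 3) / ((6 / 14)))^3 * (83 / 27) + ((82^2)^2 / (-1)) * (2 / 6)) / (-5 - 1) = 2508480.66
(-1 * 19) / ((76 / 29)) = -29 / 4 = -7.25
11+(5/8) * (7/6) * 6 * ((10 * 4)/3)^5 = 448002673/243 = 1843632.40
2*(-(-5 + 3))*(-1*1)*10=-40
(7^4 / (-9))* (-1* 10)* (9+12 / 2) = 120050 / 3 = 40016.67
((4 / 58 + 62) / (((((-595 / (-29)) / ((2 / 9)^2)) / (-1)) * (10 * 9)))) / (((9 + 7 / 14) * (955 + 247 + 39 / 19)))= -32 / 220511403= -0.00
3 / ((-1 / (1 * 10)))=-30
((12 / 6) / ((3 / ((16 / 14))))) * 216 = 1152 / 7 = 164.57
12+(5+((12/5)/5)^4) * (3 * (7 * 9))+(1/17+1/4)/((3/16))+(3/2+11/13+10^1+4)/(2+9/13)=90621418627/92968750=974.75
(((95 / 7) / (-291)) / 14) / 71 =-95 / 2024778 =-0.00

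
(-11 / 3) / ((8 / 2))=-11 / 12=-0.92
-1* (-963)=963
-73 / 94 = -0.78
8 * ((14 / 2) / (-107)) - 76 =-8188 / 107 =-76.52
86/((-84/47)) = -2021/42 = -48.12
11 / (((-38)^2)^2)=11 / 2085136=0.00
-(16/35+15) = -541/35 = -15.46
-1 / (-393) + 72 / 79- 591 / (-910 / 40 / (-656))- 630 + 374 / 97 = -4841623070003 / 274051869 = -17666.81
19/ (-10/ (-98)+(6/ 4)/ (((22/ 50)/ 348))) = 10241/ 639505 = 0.02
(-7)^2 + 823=872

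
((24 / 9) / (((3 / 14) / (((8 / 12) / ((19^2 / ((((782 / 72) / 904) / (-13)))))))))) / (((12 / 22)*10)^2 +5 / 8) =-2649416 / 3789277883235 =-0.00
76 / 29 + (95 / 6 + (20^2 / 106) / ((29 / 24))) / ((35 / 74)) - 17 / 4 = 4964167 / 129108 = 38.45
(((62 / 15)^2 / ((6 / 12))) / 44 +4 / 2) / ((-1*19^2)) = -6872 / 893475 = -0.01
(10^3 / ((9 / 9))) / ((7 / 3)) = 3000 / 7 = 428.57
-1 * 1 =-1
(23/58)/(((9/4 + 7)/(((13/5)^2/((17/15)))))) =23322/91205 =0.26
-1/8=-0.12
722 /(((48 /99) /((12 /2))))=35739 /4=8934.75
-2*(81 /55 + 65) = -7312 /55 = -132.95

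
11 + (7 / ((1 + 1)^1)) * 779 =2737.50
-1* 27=-27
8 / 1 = 8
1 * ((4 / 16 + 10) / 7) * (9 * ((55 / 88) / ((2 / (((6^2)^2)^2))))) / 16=12105045 / 28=432323.04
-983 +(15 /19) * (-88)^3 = -10240757 /19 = -538987.21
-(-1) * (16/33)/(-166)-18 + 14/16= -375307/21912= -17.13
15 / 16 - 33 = -513 / 16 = -32.06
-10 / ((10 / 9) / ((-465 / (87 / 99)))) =138105 / 29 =4762.24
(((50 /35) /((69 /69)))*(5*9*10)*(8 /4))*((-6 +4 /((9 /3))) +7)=3000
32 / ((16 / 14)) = 28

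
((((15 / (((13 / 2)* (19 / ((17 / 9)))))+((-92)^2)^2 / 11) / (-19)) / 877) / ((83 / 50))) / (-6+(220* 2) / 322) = 213665998829150 / 4204854878367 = 50.81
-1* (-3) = 3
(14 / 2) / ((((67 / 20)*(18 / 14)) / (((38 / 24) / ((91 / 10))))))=6650 / 23517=0.28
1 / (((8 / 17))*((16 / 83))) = 1411 / 128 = 11.02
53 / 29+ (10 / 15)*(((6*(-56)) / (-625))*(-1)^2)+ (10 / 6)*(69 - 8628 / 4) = -63035379 / 18125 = -3477.81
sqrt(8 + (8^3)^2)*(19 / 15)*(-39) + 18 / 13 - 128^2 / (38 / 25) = -1482*sqrt(7282) / 5 - 2662058 / 247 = -36070.75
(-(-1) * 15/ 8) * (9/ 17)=135/ 136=0.99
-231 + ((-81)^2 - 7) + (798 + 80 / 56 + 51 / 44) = 2194065 / 308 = 7123.59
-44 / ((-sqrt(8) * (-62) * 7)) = -11 * sqrt(2) / 434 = -0.04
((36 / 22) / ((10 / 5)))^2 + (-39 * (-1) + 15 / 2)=11415 / 242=47.17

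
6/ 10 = 3/ 5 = 0.60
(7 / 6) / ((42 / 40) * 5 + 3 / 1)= 14 / 99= 0.14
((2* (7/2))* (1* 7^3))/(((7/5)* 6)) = 1715/6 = 285.83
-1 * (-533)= 533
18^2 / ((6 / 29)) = 1566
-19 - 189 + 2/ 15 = -3118/ 15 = -207.87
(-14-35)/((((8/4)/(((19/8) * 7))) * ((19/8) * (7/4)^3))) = -32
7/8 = 0.88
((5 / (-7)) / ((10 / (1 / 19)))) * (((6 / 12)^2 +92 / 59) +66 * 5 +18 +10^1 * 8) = -101435 / 62776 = -1.62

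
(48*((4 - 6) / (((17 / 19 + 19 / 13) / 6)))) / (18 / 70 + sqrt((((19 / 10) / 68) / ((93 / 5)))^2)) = -10496828160 / 11106209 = -945.13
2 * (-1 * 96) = -192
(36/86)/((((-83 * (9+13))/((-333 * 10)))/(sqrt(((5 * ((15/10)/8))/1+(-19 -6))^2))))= 524475/28552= 18.37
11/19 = 0.58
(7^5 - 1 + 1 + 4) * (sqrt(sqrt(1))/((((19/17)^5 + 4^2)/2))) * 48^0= 47738432054/25193811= 1894.85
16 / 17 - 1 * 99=-1667 / 17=-98.06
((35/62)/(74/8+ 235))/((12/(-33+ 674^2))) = 512855/5862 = 87.49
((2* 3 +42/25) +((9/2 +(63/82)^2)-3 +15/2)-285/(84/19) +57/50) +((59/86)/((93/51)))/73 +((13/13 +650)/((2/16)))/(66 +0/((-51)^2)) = 20694364047653/629769251650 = 32.86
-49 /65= -0.75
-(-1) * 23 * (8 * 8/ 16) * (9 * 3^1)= 2484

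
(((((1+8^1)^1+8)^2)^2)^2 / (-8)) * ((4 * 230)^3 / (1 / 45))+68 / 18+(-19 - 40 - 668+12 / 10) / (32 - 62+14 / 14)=-39873824360627160562409 / 1305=-30554654682472919971.19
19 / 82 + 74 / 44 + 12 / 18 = 3491 / 1353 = 2.58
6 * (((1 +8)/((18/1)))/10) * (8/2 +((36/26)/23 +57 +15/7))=198426/10465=18.96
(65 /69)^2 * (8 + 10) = 8450 /529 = 15.97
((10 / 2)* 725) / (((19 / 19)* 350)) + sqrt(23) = sqrt(23) + 145 / 14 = 15.15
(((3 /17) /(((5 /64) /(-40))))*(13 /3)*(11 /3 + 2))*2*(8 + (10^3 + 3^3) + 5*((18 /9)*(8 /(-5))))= -13564928 /3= -4521642.67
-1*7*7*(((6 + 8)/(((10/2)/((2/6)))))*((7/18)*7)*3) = -16807/45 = -373.49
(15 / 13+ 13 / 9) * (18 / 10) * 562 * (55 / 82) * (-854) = -802473056 / 533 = -1505577.97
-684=-684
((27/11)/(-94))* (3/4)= -81/4136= -0.02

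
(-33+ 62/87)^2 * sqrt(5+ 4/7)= 7890481 * sqrt(273)/52983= 2460.64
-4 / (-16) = 1 / 4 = 0.25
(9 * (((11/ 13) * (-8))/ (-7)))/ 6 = 1.45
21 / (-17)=-1.24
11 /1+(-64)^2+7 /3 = 12328 /3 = 4109.33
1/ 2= 0.50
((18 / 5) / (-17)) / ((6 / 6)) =-18 / 85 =-0.21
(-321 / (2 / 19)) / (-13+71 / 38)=38627 / 141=273.95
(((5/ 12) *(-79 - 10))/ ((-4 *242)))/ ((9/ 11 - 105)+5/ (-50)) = -2225/ 6056688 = -0.00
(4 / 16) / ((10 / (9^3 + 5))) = 367 / 20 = 18.35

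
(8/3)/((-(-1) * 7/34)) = 272/21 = 12.95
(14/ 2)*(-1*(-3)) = 21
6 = 6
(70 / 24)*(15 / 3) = 175 / 12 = 14.58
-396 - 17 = -413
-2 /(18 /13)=-13 /9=-1.44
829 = 829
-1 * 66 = -66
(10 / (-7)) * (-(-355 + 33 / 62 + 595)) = 74565 / 217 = 343.62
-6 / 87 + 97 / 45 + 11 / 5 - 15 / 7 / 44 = 1703377 / 401940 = 4.24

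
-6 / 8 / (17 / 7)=-21 / 68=-0.31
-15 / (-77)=15 / 77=0.19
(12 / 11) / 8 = 0.14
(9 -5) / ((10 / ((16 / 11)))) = 32 / 55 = 0.58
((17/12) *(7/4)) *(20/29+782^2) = 263796463/174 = 1516071.63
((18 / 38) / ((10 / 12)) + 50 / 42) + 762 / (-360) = -0.36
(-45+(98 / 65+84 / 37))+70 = 69211 / 2405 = 28.78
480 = 480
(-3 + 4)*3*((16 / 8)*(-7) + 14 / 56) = -41.25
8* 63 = 504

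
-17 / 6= -2.83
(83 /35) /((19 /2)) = 166 /665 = 0.25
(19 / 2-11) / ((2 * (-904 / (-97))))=-291 / 3616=-0.08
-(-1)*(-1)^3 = -1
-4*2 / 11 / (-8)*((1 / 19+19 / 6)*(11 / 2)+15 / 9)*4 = 4417 / 627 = 7.04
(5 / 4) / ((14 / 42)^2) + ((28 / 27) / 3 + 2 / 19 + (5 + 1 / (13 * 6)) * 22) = 9762055 / 80028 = 121.98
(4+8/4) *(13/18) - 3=4/3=1.33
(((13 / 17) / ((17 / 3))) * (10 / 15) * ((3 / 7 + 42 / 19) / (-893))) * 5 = -45630 / 34324241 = -0.00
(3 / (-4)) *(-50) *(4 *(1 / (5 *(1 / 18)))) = 540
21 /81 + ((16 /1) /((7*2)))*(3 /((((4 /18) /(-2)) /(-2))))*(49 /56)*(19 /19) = 1465 /27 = 54.26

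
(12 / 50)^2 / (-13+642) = 36 / 393125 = 0.00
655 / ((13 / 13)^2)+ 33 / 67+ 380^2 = 9718718 / 67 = 145055.49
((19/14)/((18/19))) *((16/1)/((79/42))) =2888/237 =12.19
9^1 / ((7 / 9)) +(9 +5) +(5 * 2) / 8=751 / 28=26.82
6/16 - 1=-0.62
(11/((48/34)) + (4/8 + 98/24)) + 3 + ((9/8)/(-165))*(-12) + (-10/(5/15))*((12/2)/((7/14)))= -344.54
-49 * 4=-196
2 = 2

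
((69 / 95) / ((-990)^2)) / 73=23 / 2265664500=0.00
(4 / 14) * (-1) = -2 / 7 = -0.29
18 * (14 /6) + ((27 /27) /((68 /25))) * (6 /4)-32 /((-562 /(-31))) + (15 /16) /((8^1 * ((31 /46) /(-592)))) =-73637389 /1184696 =-62.16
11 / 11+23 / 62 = 85 / 62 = 1.37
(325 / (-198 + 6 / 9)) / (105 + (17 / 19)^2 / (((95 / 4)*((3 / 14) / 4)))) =-100312875 / 6433655312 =-0.02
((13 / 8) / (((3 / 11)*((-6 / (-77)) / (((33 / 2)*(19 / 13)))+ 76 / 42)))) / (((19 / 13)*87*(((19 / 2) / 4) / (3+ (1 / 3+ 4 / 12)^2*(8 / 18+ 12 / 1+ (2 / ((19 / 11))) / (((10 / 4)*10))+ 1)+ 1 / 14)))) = 1098627494107 / 11132145195300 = 0.10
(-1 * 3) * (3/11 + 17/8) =-633/88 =-7.19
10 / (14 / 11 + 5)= 110 / 69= 1.59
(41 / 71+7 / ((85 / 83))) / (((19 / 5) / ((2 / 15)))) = 29824 / 114665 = 0.26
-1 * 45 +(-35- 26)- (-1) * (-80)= -186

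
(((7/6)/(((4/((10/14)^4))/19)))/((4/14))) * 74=373.62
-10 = -10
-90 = -90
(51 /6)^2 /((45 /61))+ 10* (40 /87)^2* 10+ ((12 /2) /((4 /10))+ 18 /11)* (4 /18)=68147333 /555060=122.77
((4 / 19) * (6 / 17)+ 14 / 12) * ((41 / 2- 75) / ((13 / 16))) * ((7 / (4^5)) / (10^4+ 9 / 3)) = -20165 / 354483456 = -0.00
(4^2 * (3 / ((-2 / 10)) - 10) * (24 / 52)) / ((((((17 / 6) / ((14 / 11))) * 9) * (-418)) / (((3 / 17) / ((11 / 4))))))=134400 / 95010773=0.00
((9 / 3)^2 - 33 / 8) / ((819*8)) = 1 / 1344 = 0.00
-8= -8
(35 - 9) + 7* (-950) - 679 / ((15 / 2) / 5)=-21230 / 3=-7076.67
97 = 97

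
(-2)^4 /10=1.60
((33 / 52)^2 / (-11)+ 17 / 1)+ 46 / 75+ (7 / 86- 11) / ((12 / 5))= 113603287 / 8720400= 13.03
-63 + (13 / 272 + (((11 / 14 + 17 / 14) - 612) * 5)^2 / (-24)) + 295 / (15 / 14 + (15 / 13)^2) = -119853514283 / 309264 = -387544.34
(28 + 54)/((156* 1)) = 41/78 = 0.53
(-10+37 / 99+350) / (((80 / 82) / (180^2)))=124341930 / 11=11303811.82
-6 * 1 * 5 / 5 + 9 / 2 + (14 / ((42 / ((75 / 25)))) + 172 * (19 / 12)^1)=1631 / 6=271.83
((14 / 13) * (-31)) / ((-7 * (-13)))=-62 / 169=-0.37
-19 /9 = -2.11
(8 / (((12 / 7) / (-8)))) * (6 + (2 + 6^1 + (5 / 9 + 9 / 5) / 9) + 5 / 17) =-11224304 / 20655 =-543.42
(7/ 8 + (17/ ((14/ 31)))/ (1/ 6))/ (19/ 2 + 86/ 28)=12697/ 704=18.04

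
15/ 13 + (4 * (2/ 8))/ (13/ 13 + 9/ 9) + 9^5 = 1535317/ 26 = 59050.65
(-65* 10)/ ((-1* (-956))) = -0.68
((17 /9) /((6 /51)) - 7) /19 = 163 /342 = 0.48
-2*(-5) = 10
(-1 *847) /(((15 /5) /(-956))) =809732 /3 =269910.67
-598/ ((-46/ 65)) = 845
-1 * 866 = -866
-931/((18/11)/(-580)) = 2969890/9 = 329987.78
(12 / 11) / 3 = 4 / 11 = 0.36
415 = 415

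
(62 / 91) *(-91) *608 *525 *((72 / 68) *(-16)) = 5699635200 / 17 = 335272658.82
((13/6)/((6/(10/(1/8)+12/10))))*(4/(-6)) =-2639/135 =-19.55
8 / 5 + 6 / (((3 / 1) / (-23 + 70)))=478 / 5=95.60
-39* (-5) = 195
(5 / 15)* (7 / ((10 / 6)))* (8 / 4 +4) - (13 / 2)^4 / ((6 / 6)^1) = -142133 / 80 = -1776.66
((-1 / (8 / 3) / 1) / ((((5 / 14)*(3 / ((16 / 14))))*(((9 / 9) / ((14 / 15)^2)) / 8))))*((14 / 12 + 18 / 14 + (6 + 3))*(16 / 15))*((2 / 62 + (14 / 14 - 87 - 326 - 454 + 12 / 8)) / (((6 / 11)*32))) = 1686.51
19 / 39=0.49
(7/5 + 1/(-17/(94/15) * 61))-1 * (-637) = 9930218/15555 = 638.39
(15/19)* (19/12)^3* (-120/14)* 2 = -9025/168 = -53.72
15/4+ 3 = 27/4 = 6.75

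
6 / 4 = 3 / 2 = 1.50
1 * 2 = 2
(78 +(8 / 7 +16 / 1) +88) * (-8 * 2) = -20512 / 7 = -2930.29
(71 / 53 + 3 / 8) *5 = 3635 / 424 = 8.57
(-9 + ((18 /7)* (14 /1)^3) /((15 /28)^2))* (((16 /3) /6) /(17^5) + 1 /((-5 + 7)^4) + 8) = 11916015343403 /60135120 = 198154.01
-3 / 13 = -0.23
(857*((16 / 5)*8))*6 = 658176 / 5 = 131635.20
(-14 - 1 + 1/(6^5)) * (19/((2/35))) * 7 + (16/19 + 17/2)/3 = -34909.09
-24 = -24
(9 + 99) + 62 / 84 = 4567 / 42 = 108.74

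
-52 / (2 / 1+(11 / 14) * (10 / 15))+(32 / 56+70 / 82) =-291727 / 15211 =-19.18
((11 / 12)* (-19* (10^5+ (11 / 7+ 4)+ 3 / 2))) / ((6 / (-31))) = 9071241421 / 1008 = 8999247.44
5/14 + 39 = 551/14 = 39.36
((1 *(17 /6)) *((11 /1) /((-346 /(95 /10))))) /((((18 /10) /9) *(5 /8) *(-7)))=3553 /3633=0.98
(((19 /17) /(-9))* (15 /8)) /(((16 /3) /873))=-82935 /2176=-38.11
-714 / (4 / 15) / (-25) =1071 / 10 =107.10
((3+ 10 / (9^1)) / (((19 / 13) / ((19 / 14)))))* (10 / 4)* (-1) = -9.54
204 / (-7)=-204 / 7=-29.14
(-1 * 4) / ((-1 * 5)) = 4 / 5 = 0.80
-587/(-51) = 587/51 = 11.51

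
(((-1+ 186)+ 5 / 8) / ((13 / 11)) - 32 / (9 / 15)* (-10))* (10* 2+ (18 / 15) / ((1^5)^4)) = 2283293 / 156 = 14636.49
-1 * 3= -3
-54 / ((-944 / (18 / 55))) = 243 / 12980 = 0.02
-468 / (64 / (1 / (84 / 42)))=-117 / 32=-3.66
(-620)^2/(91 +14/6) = 28830/7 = 4118.57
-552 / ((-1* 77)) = 552 / 77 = 7.17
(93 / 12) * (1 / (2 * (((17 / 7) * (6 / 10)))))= 1085 / 408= 2.66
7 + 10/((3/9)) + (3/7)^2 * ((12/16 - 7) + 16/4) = 7171/196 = 36.59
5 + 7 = 12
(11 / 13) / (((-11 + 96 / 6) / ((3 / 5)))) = 33 / 325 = 0.10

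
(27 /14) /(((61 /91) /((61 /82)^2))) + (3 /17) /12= 367349 /228616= 1.61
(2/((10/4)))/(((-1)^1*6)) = -2/15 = -0.13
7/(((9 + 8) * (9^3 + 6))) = 1/1785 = 0.00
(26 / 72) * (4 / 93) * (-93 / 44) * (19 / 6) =-247 / 2376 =-0.10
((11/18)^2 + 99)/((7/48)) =128788/189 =681.42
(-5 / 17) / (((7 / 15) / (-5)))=375 / 119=3.15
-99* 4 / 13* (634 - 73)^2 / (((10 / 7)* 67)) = -436203306 / 4355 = -100161.49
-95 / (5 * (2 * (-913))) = 19 / 1826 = 0.01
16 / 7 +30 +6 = 268 / 7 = 38.29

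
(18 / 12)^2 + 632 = 634.25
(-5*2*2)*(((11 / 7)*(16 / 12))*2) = -1760 / 21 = -83.81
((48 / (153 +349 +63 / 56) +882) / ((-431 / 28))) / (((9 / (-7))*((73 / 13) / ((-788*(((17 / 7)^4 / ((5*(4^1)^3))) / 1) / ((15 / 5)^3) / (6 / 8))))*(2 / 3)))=-126571363161659 / 2513142520875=-50.36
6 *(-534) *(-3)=9612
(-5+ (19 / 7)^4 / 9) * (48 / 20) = 89104 / 36015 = 2.47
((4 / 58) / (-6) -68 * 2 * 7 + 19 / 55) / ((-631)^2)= -4553722 / 1905200385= -0.00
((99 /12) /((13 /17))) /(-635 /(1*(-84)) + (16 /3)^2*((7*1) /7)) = 0.30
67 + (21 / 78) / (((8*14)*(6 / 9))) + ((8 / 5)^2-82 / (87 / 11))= 107120701 / 1809600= 59.20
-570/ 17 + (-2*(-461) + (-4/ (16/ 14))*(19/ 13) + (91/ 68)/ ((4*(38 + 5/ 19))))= 2270838965/ 2570672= 883.36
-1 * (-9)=9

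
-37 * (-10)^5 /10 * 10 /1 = 3700000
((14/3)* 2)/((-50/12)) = -2.24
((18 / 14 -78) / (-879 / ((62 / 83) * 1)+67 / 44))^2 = 536509371024 / 125907227863921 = 0.00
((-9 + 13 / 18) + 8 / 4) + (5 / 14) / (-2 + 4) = -1537 / 252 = -6.10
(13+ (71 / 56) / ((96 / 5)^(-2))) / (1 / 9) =756603 / 175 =4323.45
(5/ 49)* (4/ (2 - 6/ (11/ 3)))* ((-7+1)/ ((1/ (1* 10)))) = -3300/ 49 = -67.35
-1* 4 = -4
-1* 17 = -17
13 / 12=1.08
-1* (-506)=506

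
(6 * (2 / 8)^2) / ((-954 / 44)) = -11 / 636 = -0.02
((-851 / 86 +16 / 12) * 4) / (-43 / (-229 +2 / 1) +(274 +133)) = -501443 / 5961864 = -0.08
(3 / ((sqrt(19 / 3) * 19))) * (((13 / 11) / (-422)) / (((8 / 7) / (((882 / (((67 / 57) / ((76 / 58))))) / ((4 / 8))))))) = -361179 * sqrt(57) / 9019406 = -0.30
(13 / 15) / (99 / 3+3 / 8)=104 / 4005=0.03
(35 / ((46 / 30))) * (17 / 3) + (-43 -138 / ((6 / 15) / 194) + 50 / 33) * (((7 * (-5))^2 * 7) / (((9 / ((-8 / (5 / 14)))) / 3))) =9763687347085 / 2277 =4287961065.91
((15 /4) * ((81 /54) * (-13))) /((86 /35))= -20475 /688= -29.76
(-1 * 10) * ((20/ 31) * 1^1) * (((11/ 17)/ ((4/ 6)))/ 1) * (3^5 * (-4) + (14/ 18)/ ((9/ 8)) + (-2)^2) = 86187200/ 14229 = 6057.15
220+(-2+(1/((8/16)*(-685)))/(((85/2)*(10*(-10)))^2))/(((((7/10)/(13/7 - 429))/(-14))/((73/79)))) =-152170392878544/9774521875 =-15568.07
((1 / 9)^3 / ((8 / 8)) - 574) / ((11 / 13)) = -5439785 / 8019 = -678.36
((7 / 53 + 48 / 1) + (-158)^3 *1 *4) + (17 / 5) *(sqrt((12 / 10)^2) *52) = -20904508713 / 1325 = -15776987.71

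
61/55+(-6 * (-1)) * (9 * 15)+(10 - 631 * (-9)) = 357506/55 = 6500.11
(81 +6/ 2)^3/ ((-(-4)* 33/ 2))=98784/ 11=8980.36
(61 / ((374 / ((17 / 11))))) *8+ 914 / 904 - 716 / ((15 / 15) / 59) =-2310243263 / 54692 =-42240.97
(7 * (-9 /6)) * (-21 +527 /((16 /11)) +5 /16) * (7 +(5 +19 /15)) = -3807069 /80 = -47588.36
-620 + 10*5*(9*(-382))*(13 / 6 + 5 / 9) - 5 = -468575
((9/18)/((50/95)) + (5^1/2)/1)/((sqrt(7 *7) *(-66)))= -23/3080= -0.01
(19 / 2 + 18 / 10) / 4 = 113 / 40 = 2.82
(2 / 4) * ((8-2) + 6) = 6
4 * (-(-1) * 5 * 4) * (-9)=-720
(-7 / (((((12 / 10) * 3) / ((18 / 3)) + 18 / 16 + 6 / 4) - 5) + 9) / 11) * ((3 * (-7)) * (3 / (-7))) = -2520 / 3179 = -0.79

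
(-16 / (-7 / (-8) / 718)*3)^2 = 76017106944 / 49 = 1551369529.47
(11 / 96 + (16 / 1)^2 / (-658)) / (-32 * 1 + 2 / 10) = 43345 / 5021856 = 0.01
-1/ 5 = -0.20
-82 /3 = -27.33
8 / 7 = 1.14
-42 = -42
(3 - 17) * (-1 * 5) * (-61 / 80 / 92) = -427 / 736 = -0.58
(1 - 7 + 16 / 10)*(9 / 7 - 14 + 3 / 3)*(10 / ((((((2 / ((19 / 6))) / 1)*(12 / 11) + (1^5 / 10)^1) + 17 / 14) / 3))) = 5655540 / 7327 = 771.88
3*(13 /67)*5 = 195 /67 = 2.91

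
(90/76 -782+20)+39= -27429/38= -721.82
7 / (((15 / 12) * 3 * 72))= 7 / 270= 0.03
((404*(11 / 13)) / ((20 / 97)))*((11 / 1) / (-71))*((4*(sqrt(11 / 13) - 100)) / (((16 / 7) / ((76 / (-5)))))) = -630652484 / 923 + 157663121*sqrt(143) / 299975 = -676978.68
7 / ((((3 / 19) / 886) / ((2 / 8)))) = 58919 / 6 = 9819.83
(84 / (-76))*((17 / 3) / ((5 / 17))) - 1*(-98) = 7287 / 95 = 76.71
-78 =-78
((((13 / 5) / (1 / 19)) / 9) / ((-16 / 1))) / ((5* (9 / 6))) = -247 / 5400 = -0.05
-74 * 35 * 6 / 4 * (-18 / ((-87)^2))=7770 / 841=9.24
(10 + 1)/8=11/8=1.38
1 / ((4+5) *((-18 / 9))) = -1 / 18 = -0.06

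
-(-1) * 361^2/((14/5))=651605/14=46543.21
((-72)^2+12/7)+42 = 36594/7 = 5227.71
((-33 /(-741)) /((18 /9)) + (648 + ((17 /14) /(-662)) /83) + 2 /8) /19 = 30793461281 /902515523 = 34.12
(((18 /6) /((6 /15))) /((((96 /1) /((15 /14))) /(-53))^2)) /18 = 351125 /2408448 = 0.15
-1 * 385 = -385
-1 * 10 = -10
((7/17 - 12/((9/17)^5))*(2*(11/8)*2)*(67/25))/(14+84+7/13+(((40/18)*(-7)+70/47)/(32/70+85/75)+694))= -1450068394291231/267574464536670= -5.42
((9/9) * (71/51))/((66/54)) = 213/187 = 1.14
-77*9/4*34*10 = -58905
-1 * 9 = -9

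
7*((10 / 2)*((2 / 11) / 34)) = 35 / 187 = 0.19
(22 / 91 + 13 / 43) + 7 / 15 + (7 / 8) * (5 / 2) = 3003541 / 939120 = 3.20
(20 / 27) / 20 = 1 / 27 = 0.04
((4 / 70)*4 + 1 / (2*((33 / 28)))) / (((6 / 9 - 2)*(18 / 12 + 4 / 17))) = -6409 / 22715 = -0.28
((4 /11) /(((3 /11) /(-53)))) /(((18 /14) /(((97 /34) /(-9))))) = 71974 /4131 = 17.42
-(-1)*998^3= 994011992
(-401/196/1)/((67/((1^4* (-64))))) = 6416/3283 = 1.95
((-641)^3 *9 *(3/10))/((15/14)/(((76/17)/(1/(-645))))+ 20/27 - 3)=4392195925727484/13956655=314702622.21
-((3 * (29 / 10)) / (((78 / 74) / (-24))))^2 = -165791376 / 4225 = -39240.56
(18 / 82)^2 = 81 / 1681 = 0.05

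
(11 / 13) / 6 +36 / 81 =137 / 234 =0.59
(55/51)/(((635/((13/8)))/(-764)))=-27313/12954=-2.11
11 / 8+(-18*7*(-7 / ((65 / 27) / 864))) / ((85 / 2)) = 329265511 / 44200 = 7449.45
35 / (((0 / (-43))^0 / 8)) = 280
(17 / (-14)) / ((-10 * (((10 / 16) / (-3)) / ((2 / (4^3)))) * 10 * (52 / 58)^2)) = -42891 / 18928000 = -0.00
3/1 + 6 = 9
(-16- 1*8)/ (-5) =24/ 5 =4.80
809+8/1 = 817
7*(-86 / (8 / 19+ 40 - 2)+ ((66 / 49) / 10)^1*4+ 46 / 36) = -135791 / 45990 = -2.95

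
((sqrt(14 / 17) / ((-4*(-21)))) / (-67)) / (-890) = sqrt(238) / 85151640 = 0.00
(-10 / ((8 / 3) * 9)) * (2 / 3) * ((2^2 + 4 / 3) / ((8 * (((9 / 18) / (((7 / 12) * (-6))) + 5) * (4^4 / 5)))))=-175 / 235008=-0.00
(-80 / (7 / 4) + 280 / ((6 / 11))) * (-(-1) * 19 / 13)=186580 / 273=683.44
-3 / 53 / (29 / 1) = -3 / 1537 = -0.00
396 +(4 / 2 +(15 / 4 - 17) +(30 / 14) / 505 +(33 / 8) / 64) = 139298211 / 361984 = 384.82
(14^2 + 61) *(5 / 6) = 1285 / 6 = 214.17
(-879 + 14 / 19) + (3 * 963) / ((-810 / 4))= -254371 / 285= -892.53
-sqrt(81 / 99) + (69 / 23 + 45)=48- 3* sqrt(11) / 11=47.10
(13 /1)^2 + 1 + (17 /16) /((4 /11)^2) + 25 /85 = 776089 /4352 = 178.33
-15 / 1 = -15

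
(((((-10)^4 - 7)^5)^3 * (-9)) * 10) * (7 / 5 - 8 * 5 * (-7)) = -25061376078485297106296181128658029670703687376266264042265283582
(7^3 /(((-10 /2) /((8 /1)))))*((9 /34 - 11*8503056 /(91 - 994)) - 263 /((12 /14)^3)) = -5587168116047 /98685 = -56616183.98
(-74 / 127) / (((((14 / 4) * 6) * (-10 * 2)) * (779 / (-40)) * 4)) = -37 / 2077593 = -0.00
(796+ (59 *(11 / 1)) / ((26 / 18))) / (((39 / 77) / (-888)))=-368979688 / 169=-2183311.76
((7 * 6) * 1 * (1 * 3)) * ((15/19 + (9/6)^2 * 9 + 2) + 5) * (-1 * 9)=-1208277/38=-31796.76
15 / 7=2.14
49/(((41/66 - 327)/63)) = -203742/21541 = -9.46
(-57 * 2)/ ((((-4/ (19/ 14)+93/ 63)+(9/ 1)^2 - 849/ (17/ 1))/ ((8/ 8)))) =-773262/ 200693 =-3.85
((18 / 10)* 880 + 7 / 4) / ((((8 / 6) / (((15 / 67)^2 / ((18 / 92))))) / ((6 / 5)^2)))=3939003 / 8978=438.74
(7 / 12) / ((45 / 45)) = 7 / 12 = 0.58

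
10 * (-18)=-180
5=5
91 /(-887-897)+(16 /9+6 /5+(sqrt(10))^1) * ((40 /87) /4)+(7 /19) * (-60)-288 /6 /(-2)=10 * sqrt(10) /87+58017713 /26540568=2.55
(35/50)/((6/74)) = 259/30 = 8.63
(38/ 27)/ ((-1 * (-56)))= 19/ 756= 0.03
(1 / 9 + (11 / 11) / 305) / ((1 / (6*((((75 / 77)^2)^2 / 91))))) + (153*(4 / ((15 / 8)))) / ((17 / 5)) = 18734239624236 / 195134530591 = 96.01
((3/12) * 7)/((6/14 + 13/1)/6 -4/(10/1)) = 735/772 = 0.95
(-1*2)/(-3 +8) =-2/5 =-0.40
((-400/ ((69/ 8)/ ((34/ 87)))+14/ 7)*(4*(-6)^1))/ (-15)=-774352/ 30015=-25.80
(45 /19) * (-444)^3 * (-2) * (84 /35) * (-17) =-16916011897.26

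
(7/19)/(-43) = -0.01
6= 6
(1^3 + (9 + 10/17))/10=18/17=1.06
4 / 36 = 0.11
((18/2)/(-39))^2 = 0.05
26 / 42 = 13 / 21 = 0.62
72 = 72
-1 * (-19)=19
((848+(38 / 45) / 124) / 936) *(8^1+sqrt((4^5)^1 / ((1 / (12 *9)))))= 2365939 / 326430+9463756 *sqrt(3) / 54405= 308.54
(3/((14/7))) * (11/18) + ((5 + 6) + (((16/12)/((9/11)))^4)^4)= 793212548549638815894340165/319065772307490039453444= 2486.05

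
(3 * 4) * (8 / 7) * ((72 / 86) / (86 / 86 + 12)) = 3456 / 3913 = 0.88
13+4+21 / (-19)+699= 13583 / 19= 714.89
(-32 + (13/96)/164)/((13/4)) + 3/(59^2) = -1753556891/178115808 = -9.85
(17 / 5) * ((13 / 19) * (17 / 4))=3757 / 380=9.89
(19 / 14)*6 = 57 / 7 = 8.14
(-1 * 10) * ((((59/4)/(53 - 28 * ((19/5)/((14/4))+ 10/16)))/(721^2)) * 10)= -14750/26511891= -0.00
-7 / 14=-1 / 2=-0.50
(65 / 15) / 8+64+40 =2509 / 24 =104.54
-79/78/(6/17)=-1343/468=-2.87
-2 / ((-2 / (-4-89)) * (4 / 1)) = -23.25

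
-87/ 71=-1.23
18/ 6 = 3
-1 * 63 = -63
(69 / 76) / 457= 69 / 34732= 0.00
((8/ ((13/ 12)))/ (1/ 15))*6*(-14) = -120960/ 13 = -9304.62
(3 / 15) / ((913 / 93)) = 93 / 4565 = 0.02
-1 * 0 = 0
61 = 61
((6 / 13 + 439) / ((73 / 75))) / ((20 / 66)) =2827935 / 1898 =1489.96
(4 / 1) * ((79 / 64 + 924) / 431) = 59215 / 6896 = 8.59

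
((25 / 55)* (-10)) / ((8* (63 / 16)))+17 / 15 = 3427 / 3465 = 0.99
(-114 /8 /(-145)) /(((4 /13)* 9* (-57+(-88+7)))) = -247 /960480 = -0.00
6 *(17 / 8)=51 / 4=12.75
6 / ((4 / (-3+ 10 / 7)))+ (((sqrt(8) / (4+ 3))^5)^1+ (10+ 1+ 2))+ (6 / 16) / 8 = 128*sqrt(2) / 16807+ 4789 / 448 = 10.70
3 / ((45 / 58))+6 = 148 / 15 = 9.87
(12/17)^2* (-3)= -432/289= -1.49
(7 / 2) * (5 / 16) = 35 / 32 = 1.09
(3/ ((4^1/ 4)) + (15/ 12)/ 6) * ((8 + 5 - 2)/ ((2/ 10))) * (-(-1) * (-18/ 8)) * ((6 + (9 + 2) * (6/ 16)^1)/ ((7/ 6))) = -441045/ 128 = -3445.66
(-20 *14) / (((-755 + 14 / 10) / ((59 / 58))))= 10325 / 27318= 0.38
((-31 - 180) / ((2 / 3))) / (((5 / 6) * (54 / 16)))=-1688 / 15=-112.53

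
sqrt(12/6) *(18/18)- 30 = -30 +sqrt(2) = -28.59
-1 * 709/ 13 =-709/ 13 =-54.54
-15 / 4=-3.75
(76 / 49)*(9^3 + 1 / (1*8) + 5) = 15941 / 14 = 1138.64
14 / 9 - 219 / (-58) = 2783 / 522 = 5.33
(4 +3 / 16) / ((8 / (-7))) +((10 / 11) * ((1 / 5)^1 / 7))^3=-214112953 / 58436224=-3.66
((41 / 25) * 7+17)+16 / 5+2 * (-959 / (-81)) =112102 / 2025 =55.36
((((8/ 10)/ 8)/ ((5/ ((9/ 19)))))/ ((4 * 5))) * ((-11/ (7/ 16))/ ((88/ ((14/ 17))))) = -9/ 80750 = -0.00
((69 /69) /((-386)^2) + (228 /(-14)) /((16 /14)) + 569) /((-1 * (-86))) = 20663883 /3203414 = 6.45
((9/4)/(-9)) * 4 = -1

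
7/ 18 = 0.39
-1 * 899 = -899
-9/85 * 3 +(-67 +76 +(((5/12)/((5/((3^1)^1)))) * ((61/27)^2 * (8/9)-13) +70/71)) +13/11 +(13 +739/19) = 2006941547453/33101950860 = 60.63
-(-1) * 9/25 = 9/25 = 0.36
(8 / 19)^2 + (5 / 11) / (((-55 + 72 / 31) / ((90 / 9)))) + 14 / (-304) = 2331577 / 51877144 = 0.04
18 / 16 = 9 / 8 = 1.12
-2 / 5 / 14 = -1 / 35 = -0.03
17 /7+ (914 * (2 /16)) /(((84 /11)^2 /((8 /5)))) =98137 /17640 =5.56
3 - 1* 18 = -15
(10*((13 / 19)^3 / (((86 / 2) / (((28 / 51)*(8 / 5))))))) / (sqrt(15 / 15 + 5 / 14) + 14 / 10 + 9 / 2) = 4064977280 / 352233526179-49212800*sqrt(266) / 352233526179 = 0.01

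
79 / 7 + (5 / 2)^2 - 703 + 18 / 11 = -210619 / 308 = -683.83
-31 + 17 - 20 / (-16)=-51 / 4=-12.75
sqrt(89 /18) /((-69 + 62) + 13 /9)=-3 * sqrt(178) /100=-0.40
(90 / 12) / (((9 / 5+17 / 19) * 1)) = 2.78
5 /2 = 2.50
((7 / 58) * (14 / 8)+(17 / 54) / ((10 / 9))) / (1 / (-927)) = -531789 / 1160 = -458.44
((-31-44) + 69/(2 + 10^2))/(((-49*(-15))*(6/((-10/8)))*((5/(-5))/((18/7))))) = -361/6664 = -0.05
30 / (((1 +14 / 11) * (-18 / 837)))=-3069 / 5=-613.80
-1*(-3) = 3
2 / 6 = 1 / 3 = 0.33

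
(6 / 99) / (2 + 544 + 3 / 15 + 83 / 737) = 0.00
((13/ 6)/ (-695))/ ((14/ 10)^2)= -65/ 40866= -0.00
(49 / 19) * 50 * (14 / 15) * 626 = 4294360 / 57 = 75339.65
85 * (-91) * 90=-696150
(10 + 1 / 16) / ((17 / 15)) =2415 / 272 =8.88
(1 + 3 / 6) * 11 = 33 / 2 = 16.50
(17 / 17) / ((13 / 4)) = 4 / 13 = 0.31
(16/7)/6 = 8/21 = 0.38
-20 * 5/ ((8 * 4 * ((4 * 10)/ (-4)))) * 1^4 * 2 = 5/ 8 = 0.62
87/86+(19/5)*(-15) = -4815/86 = -55.99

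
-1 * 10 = -10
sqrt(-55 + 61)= sqrt(6)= 2.45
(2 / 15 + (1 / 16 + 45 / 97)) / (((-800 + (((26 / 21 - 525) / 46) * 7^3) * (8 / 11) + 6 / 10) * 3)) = -3885827 / 64312131408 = -0.00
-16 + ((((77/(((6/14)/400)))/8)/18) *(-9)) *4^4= -3449648/3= -1149882.67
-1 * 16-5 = -21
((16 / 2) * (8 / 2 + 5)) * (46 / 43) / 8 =9.63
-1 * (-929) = 929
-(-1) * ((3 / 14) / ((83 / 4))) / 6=1 / 581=0.00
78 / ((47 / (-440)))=-34320 / 47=-730.21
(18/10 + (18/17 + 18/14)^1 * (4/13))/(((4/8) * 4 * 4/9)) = 175527/61880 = 2.84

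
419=419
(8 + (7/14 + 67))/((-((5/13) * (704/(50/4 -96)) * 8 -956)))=327821/4263592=0.08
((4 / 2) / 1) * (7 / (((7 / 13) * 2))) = 13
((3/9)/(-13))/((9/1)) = -0.00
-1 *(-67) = 67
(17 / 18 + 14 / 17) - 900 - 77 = -298421 / 306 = -975.23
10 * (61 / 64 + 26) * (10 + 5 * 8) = 215625 / 16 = 13476.56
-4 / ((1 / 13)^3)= -8788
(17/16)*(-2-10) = -12.75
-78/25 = -3.12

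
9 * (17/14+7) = 1035/14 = 73.93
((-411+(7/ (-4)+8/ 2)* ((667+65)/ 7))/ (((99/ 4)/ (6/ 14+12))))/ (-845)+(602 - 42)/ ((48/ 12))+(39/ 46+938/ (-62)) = 16343903137/ 129895766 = 125.82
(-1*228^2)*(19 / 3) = -329232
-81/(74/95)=-103.99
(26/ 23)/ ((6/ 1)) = 13/ 69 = 0.19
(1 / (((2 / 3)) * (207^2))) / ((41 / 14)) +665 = 389426002 / 585603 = 665.00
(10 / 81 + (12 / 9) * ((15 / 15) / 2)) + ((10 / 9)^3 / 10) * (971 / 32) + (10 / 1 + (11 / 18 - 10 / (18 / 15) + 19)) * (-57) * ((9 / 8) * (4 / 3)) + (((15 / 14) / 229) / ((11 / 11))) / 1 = -16961272009 / 9348696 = -1814.29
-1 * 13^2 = -169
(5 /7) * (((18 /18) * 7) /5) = 1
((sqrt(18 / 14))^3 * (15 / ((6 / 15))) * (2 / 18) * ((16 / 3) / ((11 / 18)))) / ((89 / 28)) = 43200 * sqrt(7) / 6853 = 16.68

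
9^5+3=59052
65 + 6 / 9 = 197 / 3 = 65.67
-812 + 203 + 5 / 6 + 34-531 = -6631 / 6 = -1105.17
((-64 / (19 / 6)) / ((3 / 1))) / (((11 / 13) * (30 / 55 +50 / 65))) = -5408 / 893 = -6.06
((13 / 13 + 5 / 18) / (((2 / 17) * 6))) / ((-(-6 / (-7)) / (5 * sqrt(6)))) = -13685 * sqrt(6) / 1296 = -25.87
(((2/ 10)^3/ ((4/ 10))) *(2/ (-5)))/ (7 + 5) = -1/ 1500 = -0.00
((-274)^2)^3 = 423158800038976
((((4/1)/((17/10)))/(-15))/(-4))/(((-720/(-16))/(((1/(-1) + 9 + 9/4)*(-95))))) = -779/918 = -0.85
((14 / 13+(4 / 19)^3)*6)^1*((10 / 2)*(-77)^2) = 17228132460 / 89167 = 193211.98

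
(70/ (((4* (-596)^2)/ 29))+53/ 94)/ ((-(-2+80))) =-18874153/ 2604443712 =-0.01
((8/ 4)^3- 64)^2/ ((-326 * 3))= -1568/ 489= -3.21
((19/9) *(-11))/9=-2.58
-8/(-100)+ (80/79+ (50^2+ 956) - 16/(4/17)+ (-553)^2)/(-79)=-3913.82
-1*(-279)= 279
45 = 45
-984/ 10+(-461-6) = -2827/ 5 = -565.40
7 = 7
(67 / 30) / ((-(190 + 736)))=-67 / 27780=-0.00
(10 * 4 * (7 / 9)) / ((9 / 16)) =4480 / 81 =55.31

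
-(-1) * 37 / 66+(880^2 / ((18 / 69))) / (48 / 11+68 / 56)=30172204583 / 56694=532193.96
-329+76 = -253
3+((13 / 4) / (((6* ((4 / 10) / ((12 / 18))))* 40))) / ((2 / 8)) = 445 / 144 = 3.09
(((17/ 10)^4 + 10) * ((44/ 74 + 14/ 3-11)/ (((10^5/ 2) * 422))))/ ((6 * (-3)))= 116902877/ 421578000000000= 0.00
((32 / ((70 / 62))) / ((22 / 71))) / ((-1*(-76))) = 8804 / 7315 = 1.20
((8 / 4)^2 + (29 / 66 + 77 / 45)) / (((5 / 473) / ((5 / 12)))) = 261827 / 1080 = 242.43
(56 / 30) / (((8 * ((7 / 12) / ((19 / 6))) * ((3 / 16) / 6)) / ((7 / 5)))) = 4256 / 75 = 56.75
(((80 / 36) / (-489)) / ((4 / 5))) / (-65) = 5 / 57213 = 0.00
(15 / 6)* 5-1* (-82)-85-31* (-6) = 391 / 2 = 195.50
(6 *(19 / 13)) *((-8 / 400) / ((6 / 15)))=-57 / 130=-0.44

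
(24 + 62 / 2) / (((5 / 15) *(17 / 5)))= 48.53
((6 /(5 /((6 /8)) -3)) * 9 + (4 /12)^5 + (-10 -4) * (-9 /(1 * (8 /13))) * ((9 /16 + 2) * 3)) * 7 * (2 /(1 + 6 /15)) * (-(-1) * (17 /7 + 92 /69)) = 107357100955 /1796256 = 59767.15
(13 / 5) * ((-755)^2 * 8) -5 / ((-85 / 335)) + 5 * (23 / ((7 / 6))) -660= 1410861415 / 119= 11855978.28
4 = 4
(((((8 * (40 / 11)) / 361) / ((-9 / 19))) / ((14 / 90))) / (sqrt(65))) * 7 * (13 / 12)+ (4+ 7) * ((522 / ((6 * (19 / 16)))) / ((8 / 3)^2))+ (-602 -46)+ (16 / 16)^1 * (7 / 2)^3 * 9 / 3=-61719 / 152 -80 * sqrt(65) / 627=-407.07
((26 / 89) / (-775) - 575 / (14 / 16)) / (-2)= 158642591 / 482825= 328.57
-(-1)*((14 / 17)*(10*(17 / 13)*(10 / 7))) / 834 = 100 / 5421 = 0.02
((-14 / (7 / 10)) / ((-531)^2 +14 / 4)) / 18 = -20 / 5075361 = -0.00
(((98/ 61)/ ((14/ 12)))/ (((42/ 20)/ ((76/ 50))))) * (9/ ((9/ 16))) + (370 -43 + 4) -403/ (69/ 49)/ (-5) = 8506078/ 21045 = 404.19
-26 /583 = -0.04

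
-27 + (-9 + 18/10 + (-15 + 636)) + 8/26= 38162/65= 587.11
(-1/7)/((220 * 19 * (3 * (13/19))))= -1/60060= -0.00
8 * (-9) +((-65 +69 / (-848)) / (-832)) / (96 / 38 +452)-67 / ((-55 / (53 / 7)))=-147261528299889 / 2345808424960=-62.78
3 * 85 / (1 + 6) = 255 / 7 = 36.43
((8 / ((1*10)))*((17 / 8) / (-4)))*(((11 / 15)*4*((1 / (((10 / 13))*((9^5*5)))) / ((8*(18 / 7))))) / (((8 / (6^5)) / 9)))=-17017 / 7290000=-0.00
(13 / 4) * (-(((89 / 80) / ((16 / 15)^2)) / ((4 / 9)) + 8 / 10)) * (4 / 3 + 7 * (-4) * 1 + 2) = 118211041 / 491520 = 240.50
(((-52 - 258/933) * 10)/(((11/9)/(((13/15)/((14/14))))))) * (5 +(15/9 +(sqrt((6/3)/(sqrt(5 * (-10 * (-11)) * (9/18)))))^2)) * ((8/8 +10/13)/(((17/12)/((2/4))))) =-8158560/5287 - 2447568 * sqrt(11)/290785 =-1571.05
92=92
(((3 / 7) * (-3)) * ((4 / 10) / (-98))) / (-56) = -9 / 96040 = -0.00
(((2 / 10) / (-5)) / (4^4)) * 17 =-17 / 6400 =-0.00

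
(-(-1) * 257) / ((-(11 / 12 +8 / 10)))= -15420 / 103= -149.71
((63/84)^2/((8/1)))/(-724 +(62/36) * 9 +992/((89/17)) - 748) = -801/14433856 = -0.00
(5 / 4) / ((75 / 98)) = 49 / 30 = 1.63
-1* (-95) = 95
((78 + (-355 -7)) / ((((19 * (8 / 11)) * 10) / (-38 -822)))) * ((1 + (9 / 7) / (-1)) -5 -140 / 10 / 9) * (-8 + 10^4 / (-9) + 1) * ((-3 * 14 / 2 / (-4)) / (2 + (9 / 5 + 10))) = 728273045995 / 141588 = 5143607.13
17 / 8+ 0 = 17 / 8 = 2.12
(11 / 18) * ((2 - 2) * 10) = 0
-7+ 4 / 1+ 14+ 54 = 65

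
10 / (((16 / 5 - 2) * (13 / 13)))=25 / 3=8.33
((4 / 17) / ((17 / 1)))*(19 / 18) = 38 / 2601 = 0.01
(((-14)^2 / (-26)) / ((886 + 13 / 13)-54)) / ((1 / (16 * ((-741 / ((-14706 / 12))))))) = -64 / 731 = -0.09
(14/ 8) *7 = 49/ 4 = 12.25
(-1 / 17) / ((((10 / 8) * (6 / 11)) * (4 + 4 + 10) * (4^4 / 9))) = -11 / 65280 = -0.00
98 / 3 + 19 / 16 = 1625 / 48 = 33.85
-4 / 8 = -1 / 2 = -0.50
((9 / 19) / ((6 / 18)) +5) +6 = 236 / 19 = 12.42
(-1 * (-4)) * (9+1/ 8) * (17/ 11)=1241/ 22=56.41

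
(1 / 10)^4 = 1 / 10000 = 0.00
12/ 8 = 3/ 2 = 1.50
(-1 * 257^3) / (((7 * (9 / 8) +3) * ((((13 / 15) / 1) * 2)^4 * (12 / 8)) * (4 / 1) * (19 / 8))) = -190964171250 / 15737111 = -12134.64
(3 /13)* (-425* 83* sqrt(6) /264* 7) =-246925* sqrt(6) /1144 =-528.71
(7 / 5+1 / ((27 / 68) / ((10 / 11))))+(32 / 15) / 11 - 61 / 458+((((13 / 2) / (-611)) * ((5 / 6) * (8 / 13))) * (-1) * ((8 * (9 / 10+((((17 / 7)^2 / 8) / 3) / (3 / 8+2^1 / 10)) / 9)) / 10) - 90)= -121175553741937 / 1405006432830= -86.25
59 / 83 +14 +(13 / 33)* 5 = 45688 / 2739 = 16.68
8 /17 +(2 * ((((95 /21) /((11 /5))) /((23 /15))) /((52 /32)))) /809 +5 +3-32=-7449596800 /316635319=-23.53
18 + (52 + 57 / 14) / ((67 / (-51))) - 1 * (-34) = 8741 / 938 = 9.32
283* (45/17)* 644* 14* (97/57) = 11493725.20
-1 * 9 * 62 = -558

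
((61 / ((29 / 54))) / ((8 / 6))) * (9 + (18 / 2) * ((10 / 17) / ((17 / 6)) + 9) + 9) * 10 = 720175455 / 8381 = 85929.54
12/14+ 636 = 636.86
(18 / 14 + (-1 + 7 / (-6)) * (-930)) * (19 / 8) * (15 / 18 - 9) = -39107.54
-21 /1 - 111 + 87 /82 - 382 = -42061 /82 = -512.94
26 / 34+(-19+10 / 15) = -896 / 51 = -17.57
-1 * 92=-92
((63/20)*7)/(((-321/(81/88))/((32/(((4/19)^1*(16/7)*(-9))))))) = 175959/376640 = 0.47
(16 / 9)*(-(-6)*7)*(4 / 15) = 896 / 45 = 19.91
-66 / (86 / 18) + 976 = 41374 / 43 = 962.19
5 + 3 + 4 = 12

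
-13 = -13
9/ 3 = 3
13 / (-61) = -13 / 61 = -0.21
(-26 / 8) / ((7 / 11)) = -143 / 28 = -5.11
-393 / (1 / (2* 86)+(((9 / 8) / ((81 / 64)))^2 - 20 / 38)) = -104030244 / 71371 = -1457.60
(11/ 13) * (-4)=-44/ 13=-3.38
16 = 16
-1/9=-0.11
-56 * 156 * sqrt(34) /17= -8736 * sqrt(34) /17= -2996.42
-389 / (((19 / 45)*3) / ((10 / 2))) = -29175 / 19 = -1535.53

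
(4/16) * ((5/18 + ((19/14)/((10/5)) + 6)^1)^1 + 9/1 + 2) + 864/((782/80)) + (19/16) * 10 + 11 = 45621433/394128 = 115.75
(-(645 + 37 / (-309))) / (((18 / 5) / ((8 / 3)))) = -3985360 / 8343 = -477.69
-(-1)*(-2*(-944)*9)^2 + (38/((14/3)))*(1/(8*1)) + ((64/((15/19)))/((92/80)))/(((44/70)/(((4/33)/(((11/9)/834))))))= 494990508023853/1714328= 288737340.83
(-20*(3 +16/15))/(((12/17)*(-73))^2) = -0.03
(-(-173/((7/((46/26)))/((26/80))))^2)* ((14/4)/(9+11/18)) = -823653/11200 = -73.54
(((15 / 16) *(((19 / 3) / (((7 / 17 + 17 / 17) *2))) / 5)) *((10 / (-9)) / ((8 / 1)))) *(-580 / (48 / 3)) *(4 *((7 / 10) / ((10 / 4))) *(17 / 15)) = 1114673 / 414720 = 2.69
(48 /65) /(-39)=-16 /845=-0.02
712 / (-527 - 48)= -712 / 575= -1.24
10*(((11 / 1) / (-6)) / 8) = -55 / 24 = -2.29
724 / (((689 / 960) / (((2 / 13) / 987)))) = 463360 / 2946853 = 0.16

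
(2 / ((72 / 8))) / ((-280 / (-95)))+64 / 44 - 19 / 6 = -4537 / 2772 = -1.64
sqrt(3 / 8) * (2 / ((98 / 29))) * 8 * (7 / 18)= 29 * sqrt(6) / 63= 1.13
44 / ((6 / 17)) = 374 / 3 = 124.67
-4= -4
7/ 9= 0.78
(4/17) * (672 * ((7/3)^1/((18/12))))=12544/51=245.96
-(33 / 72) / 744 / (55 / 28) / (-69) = 0.00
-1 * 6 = -6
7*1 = 7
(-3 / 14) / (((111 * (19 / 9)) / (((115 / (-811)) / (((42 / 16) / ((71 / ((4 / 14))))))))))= 48990 / 3990931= 0.01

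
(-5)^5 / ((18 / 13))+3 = -40571 / 18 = -2253.94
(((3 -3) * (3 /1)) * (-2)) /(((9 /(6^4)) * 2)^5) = 0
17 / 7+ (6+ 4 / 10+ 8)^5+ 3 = 13544542174 / 21875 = 619179.07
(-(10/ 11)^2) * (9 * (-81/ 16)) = 18225/ 484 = 37.65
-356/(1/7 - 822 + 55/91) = 16198/37367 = 0.43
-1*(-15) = 15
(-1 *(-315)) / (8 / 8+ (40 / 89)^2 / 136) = 42416955 / 134857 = 314.53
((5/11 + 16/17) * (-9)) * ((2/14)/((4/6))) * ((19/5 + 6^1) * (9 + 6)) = -147987/374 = -395.69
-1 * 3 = -3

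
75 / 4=18.75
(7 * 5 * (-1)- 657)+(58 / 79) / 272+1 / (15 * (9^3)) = -81299735021 / 117485640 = -692.00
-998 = -998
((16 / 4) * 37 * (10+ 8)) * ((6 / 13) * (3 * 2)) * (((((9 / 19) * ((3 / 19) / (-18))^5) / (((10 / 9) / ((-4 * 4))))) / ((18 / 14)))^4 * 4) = 88837 / 522287733338054384529344966424644816250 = 0.00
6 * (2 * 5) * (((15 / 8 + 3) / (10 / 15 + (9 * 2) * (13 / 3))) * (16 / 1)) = 3510 / 59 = 59.49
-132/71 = -1.86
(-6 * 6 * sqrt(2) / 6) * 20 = -120 * sqrt(2) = -169.71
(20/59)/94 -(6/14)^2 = -24467/135877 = -0.18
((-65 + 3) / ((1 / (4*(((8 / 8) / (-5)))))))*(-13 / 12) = -806 / 15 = -53.73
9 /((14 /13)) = 8.36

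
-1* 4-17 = -21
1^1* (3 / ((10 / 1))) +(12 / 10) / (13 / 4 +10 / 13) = 1251 / 2090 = 0.60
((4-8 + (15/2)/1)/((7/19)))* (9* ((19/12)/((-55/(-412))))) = 111549/110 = 1014.08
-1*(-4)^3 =64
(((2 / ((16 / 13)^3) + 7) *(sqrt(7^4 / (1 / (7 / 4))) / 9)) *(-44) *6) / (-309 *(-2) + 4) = -2970429 *sqrt(7) / 318464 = -24.68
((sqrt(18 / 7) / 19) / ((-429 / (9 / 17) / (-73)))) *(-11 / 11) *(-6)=3942 *sqrt(14) / 323323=0.05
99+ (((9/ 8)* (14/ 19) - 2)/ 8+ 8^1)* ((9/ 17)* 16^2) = 375777/ 323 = 1163.40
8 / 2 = 4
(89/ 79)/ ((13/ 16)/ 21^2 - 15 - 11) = -627984/ 14491997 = -0.04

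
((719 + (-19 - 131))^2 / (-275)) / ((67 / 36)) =-11655396 / 18425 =-632.59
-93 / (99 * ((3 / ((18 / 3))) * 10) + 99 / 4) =-124 / 693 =-0.18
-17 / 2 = -8.50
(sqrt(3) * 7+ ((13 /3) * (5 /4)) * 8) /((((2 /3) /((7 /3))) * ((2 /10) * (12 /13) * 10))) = 637 * sqrt(3) /48+ 5915 /72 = 105.14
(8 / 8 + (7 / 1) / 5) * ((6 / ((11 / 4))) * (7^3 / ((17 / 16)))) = 1580544 / 935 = 1690.42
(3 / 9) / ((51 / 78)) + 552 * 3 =84482 / 51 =1656.51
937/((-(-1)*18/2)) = 937/9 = 104.11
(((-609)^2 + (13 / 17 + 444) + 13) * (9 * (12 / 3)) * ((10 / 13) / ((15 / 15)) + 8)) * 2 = 51815125872 / 221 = 234457583.13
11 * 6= 66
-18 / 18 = -1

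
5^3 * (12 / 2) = 750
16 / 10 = 8 / 5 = 1.60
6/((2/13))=39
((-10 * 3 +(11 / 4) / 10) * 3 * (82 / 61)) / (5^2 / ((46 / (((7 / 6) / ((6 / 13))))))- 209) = 60546258 / 104867845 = 0.58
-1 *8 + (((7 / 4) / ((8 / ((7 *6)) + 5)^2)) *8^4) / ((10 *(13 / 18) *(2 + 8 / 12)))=4490552 / 772265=5.81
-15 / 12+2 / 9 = -1.03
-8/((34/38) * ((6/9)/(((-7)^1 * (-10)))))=-15960/17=-938.82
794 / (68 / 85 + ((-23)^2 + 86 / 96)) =190560 / 127367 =1.50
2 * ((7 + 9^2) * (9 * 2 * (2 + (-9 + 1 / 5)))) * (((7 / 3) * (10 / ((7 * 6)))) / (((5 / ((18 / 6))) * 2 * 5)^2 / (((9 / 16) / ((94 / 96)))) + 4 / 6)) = -1454112 / 58831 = -24.72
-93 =-93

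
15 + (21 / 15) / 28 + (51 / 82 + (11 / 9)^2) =1140151 / 66420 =17.17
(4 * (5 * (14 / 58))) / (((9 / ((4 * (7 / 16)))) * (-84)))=-35 / 3132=-0.01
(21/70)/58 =3/580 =0.01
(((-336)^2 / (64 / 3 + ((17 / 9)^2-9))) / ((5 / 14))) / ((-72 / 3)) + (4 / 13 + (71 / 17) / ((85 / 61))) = -356448883 / 432055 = -825.01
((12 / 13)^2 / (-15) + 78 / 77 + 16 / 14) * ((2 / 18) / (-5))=-136574 / 2927925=-0.05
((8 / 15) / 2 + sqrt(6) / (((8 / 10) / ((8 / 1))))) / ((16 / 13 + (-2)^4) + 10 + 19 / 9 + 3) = 0.77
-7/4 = -1.75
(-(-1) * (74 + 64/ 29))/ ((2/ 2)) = 2210/ 29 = 76.21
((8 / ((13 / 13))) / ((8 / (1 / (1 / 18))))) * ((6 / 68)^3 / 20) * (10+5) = 729 / 78608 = 0.01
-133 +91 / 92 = -12145 / 92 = -132.01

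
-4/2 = -2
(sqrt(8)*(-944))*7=-13216*sqrt(2)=-18690.25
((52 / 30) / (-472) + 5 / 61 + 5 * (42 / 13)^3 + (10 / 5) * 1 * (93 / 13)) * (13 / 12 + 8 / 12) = 607724713673 / 1897680720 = 320.25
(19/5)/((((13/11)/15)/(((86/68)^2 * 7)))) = 8115261/15028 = 540.01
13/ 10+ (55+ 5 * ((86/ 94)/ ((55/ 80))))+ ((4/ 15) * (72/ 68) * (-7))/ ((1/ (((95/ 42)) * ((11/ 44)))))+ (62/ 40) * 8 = 6524613/ 87890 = 74.24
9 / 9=1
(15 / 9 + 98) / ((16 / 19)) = 5681 / 48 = 118.35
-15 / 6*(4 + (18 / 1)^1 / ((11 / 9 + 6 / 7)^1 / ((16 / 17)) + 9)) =-158350 / 11299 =-14.01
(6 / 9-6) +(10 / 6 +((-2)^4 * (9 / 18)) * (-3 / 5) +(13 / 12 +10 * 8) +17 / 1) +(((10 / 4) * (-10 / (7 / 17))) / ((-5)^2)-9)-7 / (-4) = 16787 / 210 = 79.94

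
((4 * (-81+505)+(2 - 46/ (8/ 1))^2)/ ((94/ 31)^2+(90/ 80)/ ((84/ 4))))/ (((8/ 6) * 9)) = 15.41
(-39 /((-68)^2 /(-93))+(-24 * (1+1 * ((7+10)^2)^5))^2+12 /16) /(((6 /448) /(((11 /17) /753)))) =555671602128188345337054612844210 /3699489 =150202258238418426257533000.00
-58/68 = -29/34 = -0.85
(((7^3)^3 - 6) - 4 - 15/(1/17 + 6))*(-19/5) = -78971984484/515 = -153343659.19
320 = 320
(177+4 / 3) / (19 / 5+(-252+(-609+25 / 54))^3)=-140405400 / 501718345906729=-0.00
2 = 2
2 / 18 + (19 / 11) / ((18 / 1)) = 41 / 198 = 0.21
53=53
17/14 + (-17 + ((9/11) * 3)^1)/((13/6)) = -11009/2002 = -5.50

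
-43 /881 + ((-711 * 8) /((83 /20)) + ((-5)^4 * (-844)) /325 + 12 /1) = -2834427789 /950599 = -2981.73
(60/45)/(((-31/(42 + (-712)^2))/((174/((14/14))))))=-117620752/31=-3794217.81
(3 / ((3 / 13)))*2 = 26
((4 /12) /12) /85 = 1 /3060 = 0.00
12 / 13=0.92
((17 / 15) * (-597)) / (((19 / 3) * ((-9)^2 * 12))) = -3383 / 30780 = -0.11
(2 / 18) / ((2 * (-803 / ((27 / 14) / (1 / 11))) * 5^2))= -0.00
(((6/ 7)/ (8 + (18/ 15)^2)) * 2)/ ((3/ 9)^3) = 2025/ 413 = 4.90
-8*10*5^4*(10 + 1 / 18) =-4525000 / 9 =-502777.78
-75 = -75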